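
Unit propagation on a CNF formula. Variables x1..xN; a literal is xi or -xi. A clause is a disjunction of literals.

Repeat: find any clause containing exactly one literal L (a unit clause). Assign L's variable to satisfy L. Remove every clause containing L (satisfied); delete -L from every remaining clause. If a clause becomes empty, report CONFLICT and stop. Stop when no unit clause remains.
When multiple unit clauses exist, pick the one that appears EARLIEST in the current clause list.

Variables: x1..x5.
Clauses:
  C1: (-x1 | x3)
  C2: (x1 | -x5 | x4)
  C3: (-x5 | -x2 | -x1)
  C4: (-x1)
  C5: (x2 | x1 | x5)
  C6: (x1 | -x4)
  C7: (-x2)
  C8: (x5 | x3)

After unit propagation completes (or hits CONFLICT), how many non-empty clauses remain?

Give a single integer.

Answer: 1

Derivation:
unit clause [-1] forces x1=F; simplify:
  drop 1 from [1, -5, 4] -> [-5, 4]
  drop 1 from [2, 1, 5] -> [2, 5]
  drop 1 from [1, -4] -> [-4]
  satisfied 3 clause(s); 5 remain; assigned so far: [1]
unit clause [-4] forces x4=F; simplify:
  drop 4 from [-5, 4] -> [-5]
  satisfied 1 clause(s); 4 remain; assigned so far: [1, 4]
unit clause [-5] forces x5=F; simplify:
  drop 5 from [2, 5] -> [2]
  drop 5 from [5, 3] -> [3]
  satisfied 1 clause(s); 3 remain; assigned so far: [1, 4, 5]
unit clause [2] forces x2=T; simplify:
  drop -2 from [-2] -> [] (empty!)
  satisfied 1 clause(s); 2 remain; assigned so far: [1, 2, 4, 5]
CONFLICT (empty clause)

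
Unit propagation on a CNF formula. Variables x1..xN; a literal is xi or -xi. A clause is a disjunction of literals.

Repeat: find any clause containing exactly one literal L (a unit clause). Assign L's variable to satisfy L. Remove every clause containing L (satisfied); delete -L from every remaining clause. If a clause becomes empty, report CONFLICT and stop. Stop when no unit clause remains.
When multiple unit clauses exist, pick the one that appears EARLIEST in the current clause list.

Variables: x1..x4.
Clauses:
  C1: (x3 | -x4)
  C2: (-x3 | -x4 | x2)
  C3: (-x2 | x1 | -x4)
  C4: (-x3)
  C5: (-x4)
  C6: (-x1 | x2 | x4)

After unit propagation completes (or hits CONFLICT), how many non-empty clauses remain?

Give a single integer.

unit clause [-3] forces x3=F; simplify:
  drop 3 from [3, -4] -> [-4]
  satisfied 2 clause(s); 4 remain; assigned so far: [3]
unit clause [-4] forces x4=F; simplify:
  drop 4 from [-1, 2, 4] -> [-1, 2]
  satisfied 3 clause(s); 1 remain; assigned so far: [3, 4]

Answer: 1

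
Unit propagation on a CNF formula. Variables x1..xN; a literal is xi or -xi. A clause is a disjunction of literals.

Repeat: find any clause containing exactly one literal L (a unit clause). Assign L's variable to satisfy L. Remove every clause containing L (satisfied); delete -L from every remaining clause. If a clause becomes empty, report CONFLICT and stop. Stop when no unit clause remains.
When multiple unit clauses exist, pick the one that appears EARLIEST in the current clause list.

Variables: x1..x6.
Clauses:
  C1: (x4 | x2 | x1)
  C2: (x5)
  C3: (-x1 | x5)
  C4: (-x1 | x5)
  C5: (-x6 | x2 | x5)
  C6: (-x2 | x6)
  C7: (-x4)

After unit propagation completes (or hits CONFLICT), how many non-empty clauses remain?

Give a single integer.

unit clause [5] forces x5=T; simplify:
  satisfied 4 clause(s); 3 remain; assigned so far: [5]
unit clause [-4] forces x4=F; simplify:
  drop 4 from [4, 2, 1] -> [2, 1]
  satisfied 1 clause(s); 2 remain; assigned so far: [4, 5]

Answer: 2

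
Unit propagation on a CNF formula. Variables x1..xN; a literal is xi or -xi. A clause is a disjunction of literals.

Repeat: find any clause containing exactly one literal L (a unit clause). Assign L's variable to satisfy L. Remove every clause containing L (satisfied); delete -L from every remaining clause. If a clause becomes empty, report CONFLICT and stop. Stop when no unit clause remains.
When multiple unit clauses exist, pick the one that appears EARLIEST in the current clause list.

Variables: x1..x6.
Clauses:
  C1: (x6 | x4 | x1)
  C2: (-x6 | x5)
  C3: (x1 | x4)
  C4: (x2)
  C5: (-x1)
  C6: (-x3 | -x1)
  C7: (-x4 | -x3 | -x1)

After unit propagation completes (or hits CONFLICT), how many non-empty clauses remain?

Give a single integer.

Answer: 1

Derivation:
unit clause [2] forces x2=T; simplify:
  satisfied 1 clause(s); 6 remain; assigned so far: [2]
unit clause [-1] forces x1=F; simplify:
  drop 1 from [6, 4, 1] -> [6, 4]
  drop 1 from [1, 4] -> [4]
  satisfied 3 clause(s); 3 remain; assigned so far: [1, 2]
unit clause [4] forces x4=T; simplify:
  satisfied 2 clause(s); 1 remain; assigned so far: [1, 2, 4]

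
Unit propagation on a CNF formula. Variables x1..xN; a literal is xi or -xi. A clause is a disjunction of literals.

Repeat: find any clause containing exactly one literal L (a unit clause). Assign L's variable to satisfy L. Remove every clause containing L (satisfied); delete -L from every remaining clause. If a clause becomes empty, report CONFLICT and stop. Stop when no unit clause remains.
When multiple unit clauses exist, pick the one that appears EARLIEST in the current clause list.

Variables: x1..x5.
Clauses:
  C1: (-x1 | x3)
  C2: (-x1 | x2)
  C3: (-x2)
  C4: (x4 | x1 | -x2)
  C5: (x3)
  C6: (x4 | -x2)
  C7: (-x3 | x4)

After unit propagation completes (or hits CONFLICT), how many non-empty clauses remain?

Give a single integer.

unit clause [-2] forces x2=F; simplify:
  drop 2 from [-1, 2] -> [-1]
  satisfied 3 clause(s); 4 remain; assigned so far: [2]
unit clause [-1] forces x1=F; simplify:
  satisfied 2 clause(s); 2 remain; assigned so far: [1, 2]
unit clause [3] forces x3=T; simplify:
  drop -3 from [-3, 4] -> [4]
  satisfied 1 clause(s); 1 remain; assigned so far: [1, 2, 3]
unit clause [4] forces x4=T; simplify:
  satisfied 1 clause(s); 0 remain; assigned so far: [1, 2, 3, 4]

Answer: 0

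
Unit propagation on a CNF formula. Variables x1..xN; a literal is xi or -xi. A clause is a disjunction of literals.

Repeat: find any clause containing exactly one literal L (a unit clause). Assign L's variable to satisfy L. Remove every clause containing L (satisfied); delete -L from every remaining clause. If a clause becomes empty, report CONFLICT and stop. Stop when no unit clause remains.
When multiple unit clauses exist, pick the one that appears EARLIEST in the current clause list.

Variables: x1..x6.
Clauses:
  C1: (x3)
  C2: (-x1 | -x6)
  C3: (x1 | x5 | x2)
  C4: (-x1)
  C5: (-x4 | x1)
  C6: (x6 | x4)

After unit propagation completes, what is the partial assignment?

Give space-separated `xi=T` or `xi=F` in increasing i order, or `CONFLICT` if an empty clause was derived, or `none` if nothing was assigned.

unit clause [3] forces x3=T; simplify:
  satisfied 1 clause(s); 5 remain; assigned so far: [3]
unit clause [-1] forces x1=F; simplify:
  drop 1 from [1, 5, 2] -> [5, 2]
  drop 1 from [-4, 1] -> [-4]
  satisfied 2 clause(s); 3 remain; assigned so far: [1, 3]
unit clause [-4] forces x4=F; simplify:
  drop 4 from [6, 4] -> [6]
  satisfied 1 clause(s); 2 remain; assigned so far: [1, 3, 4]
unit clause [6] forces x6=T; simplify:
  satisfied 1 clause(s); 1 remain; assigned so far: [1, 3, 4, 6]

Answer: x1=F x3=T x4=F x6=T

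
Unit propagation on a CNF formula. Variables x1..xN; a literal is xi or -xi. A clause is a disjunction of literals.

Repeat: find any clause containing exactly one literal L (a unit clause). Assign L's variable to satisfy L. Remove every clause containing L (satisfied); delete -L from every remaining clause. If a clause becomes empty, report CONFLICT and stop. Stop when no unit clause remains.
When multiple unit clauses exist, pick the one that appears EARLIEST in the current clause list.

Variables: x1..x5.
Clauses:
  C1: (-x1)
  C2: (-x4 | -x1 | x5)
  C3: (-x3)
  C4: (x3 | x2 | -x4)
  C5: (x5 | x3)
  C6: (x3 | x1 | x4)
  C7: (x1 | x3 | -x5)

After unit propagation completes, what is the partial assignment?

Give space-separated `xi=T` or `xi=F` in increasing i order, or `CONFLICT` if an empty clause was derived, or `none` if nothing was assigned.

Answer: CONFLICT

Derivation:
unit clause [-1] forces x1=F; simplify:
  drop 1 from [3, 1, 4] -> [3, 4]
  drop 1 from [1, 3, -5] -> [3, -5]
  satisfied 2 clause(s); 5 remain; assigned so far: [1]
unit clause [-3] forces x3=F; simplify:
  drop 3 from [3, 2, -4] -> [2, -4]
  drop 3 from [5, 3] -> [5]
  drop 3 from [3, 4] -> [4]
  drop 3 from [3, -5] -> [-5]
  satisfied 1 clause(s); 4 remain; assigned so far: [1, 3]
unit clause [5] forces x5=T; simplify:
  drop -5 from [-5] -> [] (empty!)
  satisfied 1 clause(s); 3 remain; assigned so far: [1, 3, 5]
CONFLICT (empty clause)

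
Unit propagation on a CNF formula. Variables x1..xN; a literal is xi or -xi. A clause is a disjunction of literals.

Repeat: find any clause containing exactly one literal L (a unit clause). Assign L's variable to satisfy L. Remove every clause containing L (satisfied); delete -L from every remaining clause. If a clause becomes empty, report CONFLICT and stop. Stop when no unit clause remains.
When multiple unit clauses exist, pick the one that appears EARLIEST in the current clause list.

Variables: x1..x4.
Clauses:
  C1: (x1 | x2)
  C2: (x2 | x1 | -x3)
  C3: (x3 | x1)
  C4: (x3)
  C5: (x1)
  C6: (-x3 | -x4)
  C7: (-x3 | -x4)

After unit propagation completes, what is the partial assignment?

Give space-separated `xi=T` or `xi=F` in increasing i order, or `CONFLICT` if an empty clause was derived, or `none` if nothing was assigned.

Answer: x1=T x3=T x4=F

Derivation:
unit clause [3] forces x3=T; simplify:
  drop -3 from [2, 1, -3] -> [2, 1]
  drop -3 from [-3, -4] -> [-4]
  drop -3 from [-3, -4] -> [-4]
  satisfied 2 clause(s); 5 remain; assigned so far: [3]
unit clause [1] forces x1=T; simplify:
  satisfied 3 clause(s); 2 remain; assigned so far: [1, 3]
unit clause [-4] forces x4=F; simplify:
  satisfied 2 clause(s); 0 remain; assigned so far: [1, 3, 4]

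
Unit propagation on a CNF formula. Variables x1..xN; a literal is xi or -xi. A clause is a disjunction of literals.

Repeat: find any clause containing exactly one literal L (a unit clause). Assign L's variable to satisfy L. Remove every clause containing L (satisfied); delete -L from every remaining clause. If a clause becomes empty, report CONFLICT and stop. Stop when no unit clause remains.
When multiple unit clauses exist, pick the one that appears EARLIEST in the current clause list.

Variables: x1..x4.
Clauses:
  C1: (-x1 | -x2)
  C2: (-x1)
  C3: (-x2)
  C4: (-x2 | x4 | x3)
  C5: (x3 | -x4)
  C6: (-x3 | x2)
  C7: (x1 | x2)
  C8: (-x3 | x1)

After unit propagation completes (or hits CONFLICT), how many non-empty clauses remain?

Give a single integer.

Answer: 3

Derivation:
unit clause [-1] forces x1=F; simplify:
  drop 1 from [1, 2] -> [2]
  drop 1 from [-3, 1] -> [-3]
  satisfied 2 clause(s); 6 remain; assigned so far: [1]
unit clause [-2] forces x2=F; simplify:
  drop 2 from [-3, 2] -> [-3]
  drop 2 from [2] -> [] (empty!)
  satisfied 2 clause(s); 4 remain; assigned so far: [1, 2]
CONFLICT (empty clause)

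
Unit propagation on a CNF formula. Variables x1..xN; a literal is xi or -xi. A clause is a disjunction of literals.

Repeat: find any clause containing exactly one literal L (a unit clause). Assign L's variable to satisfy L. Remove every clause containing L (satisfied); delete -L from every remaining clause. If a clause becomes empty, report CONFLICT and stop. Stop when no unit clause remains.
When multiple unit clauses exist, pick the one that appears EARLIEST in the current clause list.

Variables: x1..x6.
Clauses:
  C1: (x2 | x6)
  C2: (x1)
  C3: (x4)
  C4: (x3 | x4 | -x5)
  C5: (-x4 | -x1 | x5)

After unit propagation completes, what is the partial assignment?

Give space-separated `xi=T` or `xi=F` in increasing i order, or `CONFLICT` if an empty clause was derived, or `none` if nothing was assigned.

Answer: x1=T x4=T x5=T

Derivation:
unit clause [1] forces x1=T; simplify:
  drop -1 from [-4, -1, 5] -> [-4, 5]
  satisfied 1 clause(s); 4 remain; assigned so far: [1]
unit clause [4] forces x4=T; simplify:
  drop -4 from [-4, 5] -> [5]
  satisfied 2 clause(s); 2 remain; assigned so far: [1, 4]
unit clause [5] forces x5=T; simplify:
  satisfied 1 clause(s); 1 remain; assigned so far: [1, 4, 5]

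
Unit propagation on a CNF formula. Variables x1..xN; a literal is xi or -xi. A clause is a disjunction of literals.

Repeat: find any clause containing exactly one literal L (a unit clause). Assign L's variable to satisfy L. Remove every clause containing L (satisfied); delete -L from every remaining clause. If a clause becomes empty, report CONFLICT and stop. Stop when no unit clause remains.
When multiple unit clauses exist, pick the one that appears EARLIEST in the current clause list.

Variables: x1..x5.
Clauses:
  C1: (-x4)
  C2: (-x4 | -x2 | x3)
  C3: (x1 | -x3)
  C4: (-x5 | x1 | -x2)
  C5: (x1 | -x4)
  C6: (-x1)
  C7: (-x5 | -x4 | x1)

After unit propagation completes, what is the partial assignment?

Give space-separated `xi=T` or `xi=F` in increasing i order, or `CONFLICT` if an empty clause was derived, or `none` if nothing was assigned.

unit clause [-4] forces x4=F; simplify:
  satisfied 4 clause(s); 3 remain; assigned so far: [4]
unit clause [-1] forces x1=F; simplify:
  drop 1 from [1, -3] -> [-3]
  drop 1 from [-5, 1, -2] -> [-5, -2]
  satisfied 1 clause(s); 2 remain; assigned so far: [1, 4]
unit clause [-3] forces x3=F; simplify:
  satisfied 1 clause(s); 1 remain; assigned so far: [1, 3, 4]

Answer: x1=F x3=F x4=F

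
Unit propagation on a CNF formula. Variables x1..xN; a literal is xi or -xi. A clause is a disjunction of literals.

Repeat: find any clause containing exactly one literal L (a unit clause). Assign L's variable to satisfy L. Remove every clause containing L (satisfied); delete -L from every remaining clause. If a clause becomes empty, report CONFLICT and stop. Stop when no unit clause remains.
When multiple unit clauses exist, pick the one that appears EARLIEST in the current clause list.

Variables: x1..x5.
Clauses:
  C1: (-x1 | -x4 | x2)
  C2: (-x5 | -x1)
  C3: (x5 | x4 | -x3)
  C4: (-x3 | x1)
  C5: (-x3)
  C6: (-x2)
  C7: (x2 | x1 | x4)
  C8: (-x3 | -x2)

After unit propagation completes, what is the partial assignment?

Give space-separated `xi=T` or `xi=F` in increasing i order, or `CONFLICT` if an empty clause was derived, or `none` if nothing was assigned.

Answer: x2=F x3=F

Derivation:
unit clause [-3] forces x3=F; simplify:
  satisfied 4 clause(s); 4 remain; assigned so far: [3]
unit clause [-2] forces x2=F; simplify:
  drop 2 from [-1, -4, 2] -> [-1, -4]
  drop 2 from [2, 1, 4] -> [1, 4]
  satisfied 1 clause(s); 3 remain; assigned so far: [2, 3]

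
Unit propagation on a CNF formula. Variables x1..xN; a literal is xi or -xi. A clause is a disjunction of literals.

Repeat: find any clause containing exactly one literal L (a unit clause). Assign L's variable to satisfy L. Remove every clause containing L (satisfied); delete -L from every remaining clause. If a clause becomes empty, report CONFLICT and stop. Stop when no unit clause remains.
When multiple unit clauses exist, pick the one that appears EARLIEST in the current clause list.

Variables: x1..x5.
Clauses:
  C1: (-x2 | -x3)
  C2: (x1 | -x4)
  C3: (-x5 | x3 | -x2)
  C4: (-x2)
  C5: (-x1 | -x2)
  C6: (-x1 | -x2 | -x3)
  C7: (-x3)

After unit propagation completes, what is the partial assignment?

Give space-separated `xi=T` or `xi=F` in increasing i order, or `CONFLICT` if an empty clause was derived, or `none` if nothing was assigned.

Answer: x2=F x3=F

Derivation:
unit clause [-2] forces x2=F; simplify:
  satisfied 5 clause(s); 2 remain; assigned so far: [2]
unit clause [-3] forces x3=F; simplify:
  satisfied 1 clause(s); 1 remain; assigned so far: [2, 3]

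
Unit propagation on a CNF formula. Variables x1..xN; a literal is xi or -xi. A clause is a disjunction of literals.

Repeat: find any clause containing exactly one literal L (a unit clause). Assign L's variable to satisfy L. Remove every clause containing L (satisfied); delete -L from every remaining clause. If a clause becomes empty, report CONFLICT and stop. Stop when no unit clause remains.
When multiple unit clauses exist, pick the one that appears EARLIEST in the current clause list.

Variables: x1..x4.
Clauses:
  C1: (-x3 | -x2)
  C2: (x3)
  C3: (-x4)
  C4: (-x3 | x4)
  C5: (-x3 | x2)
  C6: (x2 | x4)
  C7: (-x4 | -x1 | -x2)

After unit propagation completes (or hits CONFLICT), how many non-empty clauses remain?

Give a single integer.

unit clause [3] forces x3=T; simplify:
  drop -3 from [-3, -2] -> [-2]
  drop -3 from [-3, 4] -> [4]
  drop -3 from [-3, 2] -> [2]
  satisfied 1 clause(s); 6 remain; assigned so far: [3]
unit clause [-2] forces x2=F; simplify:
  drop 2 from [2] -> [] (empty!)
  drop 2 from [2, 4] -> [4]
  satisfied 2 clause(s); 4 remain; assigned so far: [2, 3]
CONFLICT (empty clause)

Answer: 3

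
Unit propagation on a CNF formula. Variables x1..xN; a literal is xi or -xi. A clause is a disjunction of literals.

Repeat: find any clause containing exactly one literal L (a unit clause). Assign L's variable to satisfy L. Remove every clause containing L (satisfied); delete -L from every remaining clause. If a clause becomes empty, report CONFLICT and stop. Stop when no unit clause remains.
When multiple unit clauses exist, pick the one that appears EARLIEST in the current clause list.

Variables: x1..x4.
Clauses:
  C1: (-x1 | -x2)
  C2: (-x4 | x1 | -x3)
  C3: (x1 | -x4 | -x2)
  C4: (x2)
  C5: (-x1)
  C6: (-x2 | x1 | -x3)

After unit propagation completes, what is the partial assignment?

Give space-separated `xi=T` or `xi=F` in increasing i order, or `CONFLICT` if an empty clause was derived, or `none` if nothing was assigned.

Answer: x1=F x2=T x3=F x4=F

Derivation:
unit clause [2] forces x2=T; simplify:
  drop -2 from [-1, -2] -> [-1]
  drop -2 from [1, -4, -2] -> [1, -4]
  drop -2 from [-2, 1, -3] -> [1, -3]
  satisfied 1 clause(s); 5 remain; assigned so far: [2]
unit clause [-1] forces x1=F; simplify:
  drop 1 from [-4, 1, -3] -> [-4, -3]
  drop 1 from [1, -4] -> [-4]
  drop 1 from [1, -3] -> [-3]
  satisfied 2 clause(s); 3 remain; assigned so far: [1, 2]
unit clause [-4] forces x4=F; simplify:
  satisfied 2 clause(s); 1 remain; assigned so far: [1, 2, 4]
unit clause [-3] forces x3=F; simplify:
  satisfied 1 clause(s); 0 remain; assigned so far: [1, 2, 3, 4]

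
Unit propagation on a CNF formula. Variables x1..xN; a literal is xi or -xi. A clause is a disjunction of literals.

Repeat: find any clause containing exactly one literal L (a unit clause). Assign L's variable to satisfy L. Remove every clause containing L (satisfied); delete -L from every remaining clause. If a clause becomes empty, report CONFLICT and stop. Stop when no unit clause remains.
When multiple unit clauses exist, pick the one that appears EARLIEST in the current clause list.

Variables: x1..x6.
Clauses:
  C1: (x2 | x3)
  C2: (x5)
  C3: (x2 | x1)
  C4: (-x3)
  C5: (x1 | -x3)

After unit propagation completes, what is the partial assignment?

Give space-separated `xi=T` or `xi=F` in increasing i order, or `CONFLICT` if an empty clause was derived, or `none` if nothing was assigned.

Answer: x2=T x3=F x5=T

Derivation:
unit clause [5] forces x5=T; simplify:
  satisfied 1 clause(s); 4 remain; assigned so far: [5]
unit clause [-3] forces x3=F; simplify:
  drop 3 from [2, 3] -> [2]
  satisfied 2 clause(s); 2 remain; assigned so far: [3, 5]
unit clause [2] forces x2=T; simplify:
  satisfied 2 clause(s); 0 remain; assigned so far: [2, 3, 5]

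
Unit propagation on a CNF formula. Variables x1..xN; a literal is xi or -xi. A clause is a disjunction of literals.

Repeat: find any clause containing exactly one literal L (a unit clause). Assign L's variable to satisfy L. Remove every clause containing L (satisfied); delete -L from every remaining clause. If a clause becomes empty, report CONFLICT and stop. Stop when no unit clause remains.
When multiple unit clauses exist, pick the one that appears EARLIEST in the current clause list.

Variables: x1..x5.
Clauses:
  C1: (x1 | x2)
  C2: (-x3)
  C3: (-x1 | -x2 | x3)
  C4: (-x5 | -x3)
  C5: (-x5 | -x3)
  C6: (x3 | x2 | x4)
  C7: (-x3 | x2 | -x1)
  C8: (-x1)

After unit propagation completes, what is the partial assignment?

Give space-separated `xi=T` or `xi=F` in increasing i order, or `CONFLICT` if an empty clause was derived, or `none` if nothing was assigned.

Answer: x1=F x2=T x3=F

Derivation:
unit clause [-3] forces x3=F; simplify:
  drop 3 from [-1, -2, 3] -> [-1, -2]
  drop 3 from [3, 2, 4] -> [2, 4]
  satisfied 4 clause(s); 4 remain; assigned so far: [3]
unit clause [-1] forces x1=F; simplify:
  drop 1 from [1, 2] -> [2]
  satisfied 2 clause(s); 2 remain; assigned so far: [1, 3]
unit clause [2] forces x2=T; simplify:
  satisfied 2 clause(s); 0 remain; assigned so far: [1, 2, 3]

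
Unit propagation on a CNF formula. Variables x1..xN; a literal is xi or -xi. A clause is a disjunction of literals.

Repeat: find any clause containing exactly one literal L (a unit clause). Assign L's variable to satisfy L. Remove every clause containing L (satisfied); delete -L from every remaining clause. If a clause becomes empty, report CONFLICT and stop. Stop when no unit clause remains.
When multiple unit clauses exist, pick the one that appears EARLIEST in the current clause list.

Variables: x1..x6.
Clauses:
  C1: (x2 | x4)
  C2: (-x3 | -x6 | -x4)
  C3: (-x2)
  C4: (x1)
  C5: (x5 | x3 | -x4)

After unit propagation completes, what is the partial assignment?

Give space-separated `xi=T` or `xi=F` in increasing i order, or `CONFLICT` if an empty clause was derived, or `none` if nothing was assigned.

Answer: x1=T x2=F x4=T

Derivation:
unit clause [-2] forces x2=F; simplify:
  drop 2 from [2, 4] -> [4]
  satisfied 1 clause(s); 4 remain; assigned so far: [2]
unit clause [4] forces x4=T; simplify:
  drop -4 from [-3, -6, -4] -> [-3, -6]
  drop -4 from [5, 3, -4] -> [5, 3]
  satisfied 1 clause(s); 3 remain; assigned so far: [2, 4]
unit clause [1] forces x1=T; simplify:
  satisfied 1 clause(s); 2 remain; assigned so far: [1, 2, 4]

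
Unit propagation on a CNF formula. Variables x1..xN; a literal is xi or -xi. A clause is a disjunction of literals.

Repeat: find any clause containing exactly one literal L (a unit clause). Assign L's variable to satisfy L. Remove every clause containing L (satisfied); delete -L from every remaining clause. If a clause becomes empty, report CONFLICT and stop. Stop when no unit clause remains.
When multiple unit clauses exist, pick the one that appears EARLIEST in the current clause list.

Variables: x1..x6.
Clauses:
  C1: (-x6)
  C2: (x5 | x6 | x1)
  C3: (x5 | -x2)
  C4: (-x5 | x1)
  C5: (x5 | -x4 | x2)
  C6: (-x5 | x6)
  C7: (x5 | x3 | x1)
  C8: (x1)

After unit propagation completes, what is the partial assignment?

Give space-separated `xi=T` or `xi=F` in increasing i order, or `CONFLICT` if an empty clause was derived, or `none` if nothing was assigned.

Answer: x1=T x2=F x4=F x5=F x6=F

Derivation:
unit clause [-6] forces x6=F; simplify:
  drop 6 from [5, 6, 1] -> [5, 1]
  drop 6 from [-5, 6] -> [-5]
  satisfied 1 clause(s); 7 remain; assigned so far: [6]
unit clause [-5] forces x5=F; simplify:
  drop 5 from [5, 1] -> [1]
  drop 5 from [5, -2] -> [-2]
  drop 5 from [5, -4, 2] -> [-4, 2]
  drop 5 from [5, 3, 1] -> [3, 1]
  satisfied 2 clause(s); 5 remain; assigned so far: [5, 6]
unit clause [1] forces x1=T; simplify:
  satisfied 3 clause(s); 2 remain; assigned so far: [1, 5, 6]
unit clause [-2] forces x2=F; simplify:
  drop 2 from [-4, 2] -> [-4]
  satisfied 1 clause(s); 1 remain; assigned so far: [1, 2, 5, 6]
unit clause [-4] forces x4=F; simplify:
  satisfied 1 clause(s); 0 remain; assigned so far: [1, 2, 4, 5, 6]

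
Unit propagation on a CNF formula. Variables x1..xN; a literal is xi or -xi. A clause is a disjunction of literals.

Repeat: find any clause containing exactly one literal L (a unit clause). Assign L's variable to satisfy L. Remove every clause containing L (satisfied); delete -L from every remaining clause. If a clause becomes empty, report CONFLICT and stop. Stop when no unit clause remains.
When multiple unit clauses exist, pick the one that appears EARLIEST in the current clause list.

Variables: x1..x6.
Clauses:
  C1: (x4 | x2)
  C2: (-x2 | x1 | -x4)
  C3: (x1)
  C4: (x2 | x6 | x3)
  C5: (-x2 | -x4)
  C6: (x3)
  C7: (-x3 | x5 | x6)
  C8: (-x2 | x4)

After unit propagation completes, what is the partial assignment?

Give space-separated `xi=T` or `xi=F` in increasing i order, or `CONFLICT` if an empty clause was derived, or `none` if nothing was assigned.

Answer: x1=T x3=T

Derivation:
unit clause [1] forces x1=T; simplify:
  satisfied 2 clause(s); 6 remain; assigned so far: [1]
unit clause [3] forces x3=T; simplify:
  drop -3 from [-3, 5, 6] -> [5, 6]
  satisfied 2 clause(s); 4 remain; assigned so far: [1, 3]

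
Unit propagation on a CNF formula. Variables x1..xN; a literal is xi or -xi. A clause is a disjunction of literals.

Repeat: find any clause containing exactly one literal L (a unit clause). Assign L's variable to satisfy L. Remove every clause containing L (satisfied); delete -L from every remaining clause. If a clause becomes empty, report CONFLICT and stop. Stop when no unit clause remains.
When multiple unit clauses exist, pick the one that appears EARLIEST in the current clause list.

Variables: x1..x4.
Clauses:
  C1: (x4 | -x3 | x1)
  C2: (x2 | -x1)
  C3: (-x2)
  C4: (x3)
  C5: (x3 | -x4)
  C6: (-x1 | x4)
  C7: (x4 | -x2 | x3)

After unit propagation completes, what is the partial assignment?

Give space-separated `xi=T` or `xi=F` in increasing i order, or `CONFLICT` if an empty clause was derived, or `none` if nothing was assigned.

Answer: x1=F x2=F x3=T x4=T

Derivation:
unit clause [-2] forces x2=F; simplify:
  drop 2 from [2, -1] -> [-1]
  satisfied 2 clause(s); 5 remain; assigned so far: [2]
unit clause [-1] forces x1=F; simplify:
  drop 1 from [4, -3, 1] -> [4, -3]
  satisfied 2 clause(s); 3 remain; assigned so far: [1, 2]
unit clause [3] forces x3=T; simplify:
  drop -3 from [4, -3] -> [4]
  satisfied 2 clause(s); 1 remain; assigned so far: [1, 2, 3]
unit clause [4] forces x4=T; simplify:
  satisfied 1 clause(s); 0 remain; assigned so far: [1, 2, 3, 4]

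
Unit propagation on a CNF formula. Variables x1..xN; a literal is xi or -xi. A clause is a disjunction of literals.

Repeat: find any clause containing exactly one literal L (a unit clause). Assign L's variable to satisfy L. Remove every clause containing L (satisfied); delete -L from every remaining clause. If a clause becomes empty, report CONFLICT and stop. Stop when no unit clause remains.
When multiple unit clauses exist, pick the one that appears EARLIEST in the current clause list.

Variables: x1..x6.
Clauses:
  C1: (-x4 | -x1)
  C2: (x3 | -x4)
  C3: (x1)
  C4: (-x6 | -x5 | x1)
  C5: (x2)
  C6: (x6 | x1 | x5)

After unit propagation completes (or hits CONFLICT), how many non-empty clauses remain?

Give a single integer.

unit clause [1] forces x1=T; simplify:
  drop -1 from [-4, -1] -> [-4]
  satisfied 3 clause(s); 3 remain; assigned so far: [1]
unit clause [-4] forces x4=F; simplify:
  satisfied 2 clause(s); 1 remain; assigned so far: [1, 4]
unit clause [2] forces x2=T; simplify:
  satisfied 1 clause(s); 0 remain; assigned so far: [1, 2, 4]

Answer: 0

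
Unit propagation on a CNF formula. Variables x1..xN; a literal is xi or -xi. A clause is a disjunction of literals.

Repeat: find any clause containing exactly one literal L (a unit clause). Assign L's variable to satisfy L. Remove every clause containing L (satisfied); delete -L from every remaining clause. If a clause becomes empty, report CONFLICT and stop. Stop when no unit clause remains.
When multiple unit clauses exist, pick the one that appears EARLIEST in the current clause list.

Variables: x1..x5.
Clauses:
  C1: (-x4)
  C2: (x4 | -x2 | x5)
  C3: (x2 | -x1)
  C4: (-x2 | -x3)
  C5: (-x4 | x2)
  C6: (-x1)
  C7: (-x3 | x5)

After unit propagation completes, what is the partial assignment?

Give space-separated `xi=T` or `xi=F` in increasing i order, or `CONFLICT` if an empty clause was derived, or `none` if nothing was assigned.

unit clause [-4] forces x4=F; simplify:
  drop 4 from [4, -2, 5] -> [-2, 5]
  satisfied 2 clause(s); 5 remain; assigned so far: [4]
unit clause [-1] forces x1=F; simplify:
  satisfied 2 clause(s); 3 remain; assigned so far: [1, 4]

Answer: x1=F x4=F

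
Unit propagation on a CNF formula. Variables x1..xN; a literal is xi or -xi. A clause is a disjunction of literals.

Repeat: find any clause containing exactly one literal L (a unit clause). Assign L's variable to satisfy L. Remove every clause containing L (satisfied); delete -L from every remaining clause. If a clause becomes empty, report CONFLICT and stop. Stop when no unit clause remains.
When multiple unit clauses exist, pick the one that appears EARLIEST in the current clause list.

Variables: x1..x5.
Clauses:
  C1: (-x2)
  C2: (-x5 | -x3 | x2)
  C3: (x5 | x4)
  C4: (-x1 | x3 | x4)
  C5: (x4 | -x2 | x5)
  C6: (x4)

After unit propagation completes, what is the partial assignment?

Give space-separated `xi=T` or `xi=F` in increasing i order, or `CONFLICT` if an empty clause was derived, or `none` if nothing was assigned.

Answer: x2=F x4=T

Derivation:
unit clause [-2] forces x2=F; simplify:
  drop 2 from [-5, -3, 2] -> [-5, -3]
  satisfied 2 clause(s); 4 remain; assigned so far: [2]
unit clause [4] forces x4=T; simplify:
  satisfied 3 clause(s); 1 remain; assigned so far: [2, 4]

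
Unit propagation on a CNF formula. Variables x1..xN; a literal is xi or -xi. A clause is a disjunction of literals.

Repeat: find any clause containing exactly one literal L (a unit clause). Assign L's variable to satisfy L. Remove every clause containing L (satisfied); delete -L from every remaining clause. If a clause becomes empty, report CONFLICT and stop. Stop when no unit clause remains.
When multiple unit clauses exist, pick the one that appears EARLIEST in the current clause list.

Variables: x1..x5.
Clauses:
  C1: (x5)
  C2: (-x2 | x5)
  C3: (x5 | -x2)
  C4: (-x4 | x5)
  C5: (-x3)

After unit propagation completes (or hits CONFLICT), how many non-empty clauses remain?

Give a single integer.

unit clause [5] forces x5=T; simplify:
  satisfied 4 clause(s); 1 remain; assigned so far: [5]
unit clause [-3] forces x3=F; simplify:
  satisfied 1 clause(s); 0 remain; assigned so far: [3, 5]

Answer: 0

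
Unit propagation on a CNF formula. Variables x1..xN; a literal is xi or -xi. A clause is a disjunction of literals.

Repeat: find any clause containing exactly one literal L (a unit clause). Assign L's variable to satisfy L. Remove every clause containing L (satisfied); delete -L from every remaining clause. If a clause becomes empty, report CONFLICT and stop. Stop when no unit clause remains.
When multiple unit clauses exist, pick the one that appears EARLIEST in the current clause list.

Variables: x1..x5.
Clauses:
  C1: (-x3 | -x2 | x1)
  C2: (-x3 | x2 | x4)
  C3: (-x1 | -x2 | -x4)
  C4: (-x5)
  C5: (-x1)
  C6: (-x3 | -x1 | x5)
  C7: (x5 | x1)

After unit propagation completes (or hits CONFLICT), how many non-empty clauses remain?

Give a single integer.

unit clause [-5] forces x5=F; simplify:
  drop 5 from [-3, -1, 5] -> [-3, -1]
  drop 5 from [5, 1] -> [1]
  satisfied 1 clause(s); 6 remain; assigned so far: [5]
unit clause [-1] forces x1=F; simplify:
  drop 1 from [-3, -2, 1] -> [-3, -2]
  drop 1 from [1] -> [] (empty!)
  satisfied 3 clause(s); 3 remain; assigned so far: [1, 5]
CONFLICT (empty clause)

Answer: 2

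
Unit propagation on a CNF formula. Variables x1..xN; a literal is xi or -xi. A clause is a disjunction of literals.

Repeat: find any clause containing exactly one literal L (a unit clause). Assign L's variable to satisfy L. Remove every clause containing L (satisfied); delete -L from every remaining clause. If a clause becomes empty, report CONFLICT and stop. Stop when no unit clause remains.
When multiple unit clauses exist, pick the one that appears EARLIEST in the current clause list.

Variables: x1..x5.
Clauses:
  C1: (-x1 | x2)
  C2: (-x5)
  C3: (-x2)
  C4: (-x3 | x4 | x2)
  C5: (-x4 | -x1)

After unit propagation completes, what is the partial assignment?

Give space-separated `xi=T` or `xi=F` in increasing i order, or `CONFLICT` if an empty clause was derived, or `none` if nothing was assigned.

Answer: x1=F x2=F x5=F

Derivation:
unit clause [-5] forces x5=F; simplify:
  satisfied 1 clause(s); 4 remain; assigned so far: [5]
unit clause [-2] forces x2=F; simplify:
  drop 2 from [-1, 2] -> [-1]
  drop 2 from [-3, 4, 2] -> [-3, 4]
  satisfied 1 clause(s); 3 remain; assigned so far: [2, 5]
unit clause [-1] forces x1=F; simplify:
  satisfied 2 clause(s); 1 remain; assigned so far: [1, 2, 5]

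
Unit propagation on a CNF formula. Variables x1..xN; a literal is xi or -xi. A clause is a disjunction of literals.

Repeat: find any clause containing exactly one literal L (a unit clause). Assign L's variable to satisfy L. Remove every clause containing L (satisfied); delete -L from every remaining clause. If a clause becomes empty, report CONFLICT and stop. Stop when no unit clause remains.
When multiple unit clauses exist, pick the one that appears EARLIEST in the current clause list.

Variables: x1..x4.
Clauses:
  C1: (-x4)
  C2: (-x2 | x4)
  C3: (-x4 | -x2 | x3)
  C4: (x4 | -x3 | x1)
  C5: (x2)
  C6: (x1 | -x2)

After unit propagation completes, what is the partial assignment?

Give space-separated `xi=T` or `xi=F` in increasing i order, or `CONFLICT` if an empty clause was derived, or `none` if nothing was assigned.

unit clause [-4] forces x4=F; simplify:
  drop 4 from [-2, 4] -> [-2]
  drop 4 from [4, -3, 1] -> [-3, 1]
  satisfied 2 clause(s); 4 remain; assigned so far: [4]
unit clause [-2] forces x2=F; simplify:
  drop 2 from [2] -> [] (empty!)
  satisfied 2 clause(s); 2 remain; assigned so far: [2, 4]
CONFLICT (empty clause)

Answer: CONFLICT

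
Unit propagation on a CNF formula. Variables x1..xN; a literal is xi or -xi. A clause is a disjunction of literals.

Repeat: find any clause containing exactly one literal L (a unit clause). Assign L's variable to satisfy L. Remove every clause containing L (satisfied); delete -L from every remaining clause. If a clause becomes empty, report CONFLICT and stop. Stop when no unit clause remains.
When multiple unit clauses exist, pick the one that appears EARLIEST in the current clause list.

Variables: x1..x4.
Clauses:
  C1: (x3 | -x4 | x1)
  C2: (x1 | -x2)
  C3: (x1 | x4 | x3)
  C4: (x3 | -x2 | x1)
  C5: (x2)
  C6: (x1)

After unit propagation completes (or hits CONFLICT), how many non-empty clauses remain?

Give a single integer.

unit clause [2] forces x2=T; simplify:
  drop -2 from [1, -2] -> [1]
  drop -2 from [3, -2, 1] -> [3, 1]
  satisfied 1 clause(s); 5 remain; assigned so far: [2]
unit clause [1] forces x1=T; simplify:
  satisfied 5 clause(s); 0 remain; assigned so far: [1, 2]

Answer: 0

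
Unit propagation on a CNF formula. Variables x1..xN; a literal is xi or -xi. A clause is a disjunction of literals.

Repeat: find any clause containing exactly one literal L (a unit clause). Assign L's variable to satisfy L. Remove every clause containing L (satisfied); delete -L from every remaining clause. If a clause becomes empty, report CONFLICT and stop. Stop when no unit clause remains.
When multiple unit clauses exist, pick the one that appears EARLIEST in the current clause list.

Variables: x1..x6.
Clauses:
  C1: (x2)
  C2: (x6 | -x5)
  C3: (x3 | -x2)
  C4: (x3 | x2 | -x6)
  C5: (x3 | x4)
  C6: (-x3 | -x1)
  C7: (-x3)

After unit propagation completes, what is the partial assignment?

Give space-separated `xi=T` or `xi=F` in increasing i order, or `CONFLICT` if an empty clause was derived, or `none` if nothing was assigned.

Answer: CONFLICT

Derivation:
unit clause [2] forces x2=T; simplify:
  drop -2 from [3, -2] -> [3]
  satisfied 2 clause(s); 5 remain; assigned so far: [2]
unit clause [3] forces x3=T; simplify:
  drop -3 from [-3, -1] -> [-1]
  drop -3 from [-3] -> [] (empty!)
  satisfied 2 clause(s); 3 remain; assigned so far: [2, 3]
CONFLICT (empty clause)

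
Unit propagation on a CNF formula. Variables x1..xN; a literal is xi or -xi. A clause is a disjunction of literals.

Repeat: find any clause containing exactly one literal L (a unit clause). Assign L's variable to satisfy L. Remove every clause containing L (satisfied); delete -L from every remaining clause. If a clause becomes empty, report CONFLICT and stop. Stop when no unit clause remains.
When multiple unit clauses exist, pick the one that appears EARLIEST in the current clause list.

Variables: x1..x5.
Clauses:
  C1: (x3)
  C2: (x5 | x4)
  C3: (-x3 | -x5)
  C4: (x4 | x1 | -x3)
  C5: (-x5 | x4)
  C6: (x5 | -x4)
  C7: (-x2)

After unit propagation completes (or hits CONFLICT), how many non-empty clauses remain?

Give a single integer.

unit clause [3] forces x3=T; simplify:
  drop -3 from [-3, -5] -> [-5]
  drop -3 from [4, 1, -3] -> [4, 1]
  satisfied 1 clause(s); 6 remain; assigned so far: [3]
unit clause [-5] forces x5=F; simplify:
  drop 5 from [5, 4] -> [4]
  drop 5 from [5, -4] -> [-4]
  satisfied 2 clause(s); 4 remain; assigned so far: [3, 5]
unit clause [4] forces x4=T; simplify:
  drop -4 from [-4] -> [] (empty!)
  satisfied 2 clause(s); 2 remain; assigned so far: [3, 4, 5]
CONFLICT (empty clause)

Answer: 1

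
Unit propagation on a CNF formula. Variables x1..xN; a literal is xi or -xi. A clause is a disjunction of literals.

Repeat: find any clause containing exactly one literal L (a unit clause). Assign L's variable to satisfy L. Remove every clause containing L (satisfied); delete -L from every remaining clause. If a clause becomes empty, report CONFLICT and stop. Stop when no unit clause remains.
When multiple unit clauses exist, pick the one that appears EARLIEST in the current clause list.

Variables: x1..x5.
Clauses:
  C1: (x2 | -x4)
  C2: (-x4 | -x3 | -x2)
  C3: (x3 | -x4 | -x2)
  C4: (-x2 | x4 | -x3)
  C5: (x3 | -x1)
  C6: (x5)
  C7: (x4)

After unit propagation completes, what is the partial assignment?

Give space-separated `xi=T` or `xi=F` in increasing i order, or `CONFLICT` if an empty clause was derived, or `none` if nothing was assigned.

unit clause [5] forces x5=T; simplify:
  satisfied 1 clause(s); 6 remain; assigned so far: [5]
unit clause [4] forces x4=T; simplify:
  drop -4 from [2, -4] -> [2]
  drop -4 from [-4, -3, -2] -> [-3, -2]
  drop -4 from [3, -4, -2] -> [3, -2]
  satisfied 2 clause(s); 4 remain; assigned so far: [4, 5]
unit clause [2] forces x2=T; simplify:
  drop -2 from [-3, -2] -> [-3]
  drop -2 from [3, -2] -> [3]
  satisfied 1 clause(s); 3 remain; assigned so far: [2, 4, 5]
unit clause [-3] forces x3=F; simplify:
  drop 3 from [3] -> [] (empty!)
  drop 3 from [3, -1] -> [-1]
  satisfied 1 clause(s); 2 remain; assigned so far: [2, 3, 4, 5]
CONFLICT (empty clause)

Answer: CONFLICT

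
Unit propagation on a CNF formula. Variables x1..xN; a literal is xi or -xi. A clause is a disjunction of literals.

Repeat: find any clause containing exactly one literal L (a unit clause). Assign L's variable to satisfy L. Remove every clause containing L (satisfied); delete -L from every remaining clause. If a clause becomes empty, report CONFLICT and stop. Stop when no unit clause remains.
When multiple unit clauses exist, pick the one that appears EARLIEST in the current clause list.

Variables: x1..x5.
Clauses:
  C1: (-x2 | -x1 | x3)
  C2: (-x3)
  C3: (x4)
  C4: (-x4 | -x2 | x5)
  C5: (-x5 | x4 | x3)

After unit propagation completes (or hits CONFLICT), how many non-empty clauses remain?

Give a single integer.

Answer: 2

Derivation:
unit clause [-3] forces x3=F; simplify:
  drop 3 from [-2, -1, 3] -> [-2, -1]
  drop 3 from [-5, 4, 3] -> [-5, 4]
  satisfied 1 clause(s); 4 remain; assigned so far: [3]
unit clause [4] forces x4=T; simplify:
  drop -4 from [-4, -2, 5] -> [-2, 5]
  satisfied 2 clause(s); 2 remain; assigned so far: [3, 4]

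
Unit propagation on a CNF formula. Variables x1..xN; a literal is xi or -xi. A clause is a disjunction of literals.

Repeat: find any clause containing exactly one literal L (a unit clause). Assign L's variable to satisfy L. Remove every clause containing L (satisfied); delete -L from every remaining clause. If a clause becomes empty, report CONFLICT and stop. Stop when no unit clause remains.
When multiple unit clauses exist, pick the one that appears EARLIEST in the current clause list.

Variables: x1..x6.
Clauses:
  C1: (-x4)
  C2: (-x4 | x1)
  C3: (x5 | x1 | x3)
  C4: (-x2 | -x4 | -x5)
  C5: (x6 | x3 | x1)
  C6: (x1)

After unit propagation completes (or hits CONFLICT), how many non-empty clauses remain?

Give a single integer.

unit clause [-4] forces x4=F; simplify:
  satisfied 3 clause(s); 3 remain; assigned so far: [4]
unit clause [1] forces x1=T; simplify:
  satisfied 3 clause(s); 0 remain; assigned so far: [1, 4]

Answer: 0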